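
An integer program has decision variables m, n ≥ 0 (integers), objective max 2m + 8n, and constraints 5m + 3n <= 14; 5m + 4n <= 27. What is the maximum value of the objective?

(m,n)=(0,4): 5·0+3·4=12≤14, 5·0+4·4=16≤27, objective 32.
(m,n)=(1,3): 5·1+3·3=14≤14, 5·1+4·3=17≤27, objective 26.
(m,n)=(0,3): 5·0+3·3=9≤14, 5·0+4·3=12≤27, objective 24.
Maximum is 32 at (m,n)=(0,4).

32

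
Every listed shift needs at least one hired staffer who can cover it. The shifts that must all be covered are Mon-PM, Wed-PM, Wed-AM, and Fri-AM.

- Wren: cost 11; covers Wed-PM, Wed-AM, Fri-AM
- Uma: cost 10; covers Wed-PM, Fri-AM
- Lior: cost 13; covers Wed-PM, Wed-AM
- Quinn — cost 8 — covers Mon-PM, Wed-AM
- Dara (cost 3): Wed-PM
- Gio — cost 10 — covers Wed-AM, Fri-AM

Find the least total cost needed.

This is a weighted set-cover instance.
Choose Uma and Quinn: together they cover Mon-PM, Wed-PM, Wed-AM, Fri-AM — every shift.
Total cost: 10 + 8 = 18.

18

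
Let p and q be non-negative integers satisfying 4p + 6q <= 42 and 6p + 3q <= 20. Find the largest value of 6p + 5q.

30

Relaxing integrality, the LP optimum is 33.33 at (p,q) = (0, 6.67), which is not an integer point.
(p,q)=(0,6): 4·0+6·6=36≤42, 6·0+3·6=18≤20, objective 30.
(p,q)=(0,5): 4·0+6·5=30≤42, 6·0+3·5=15≤20, objective 25.
Maximum is 30 at (p,q)=(0,6).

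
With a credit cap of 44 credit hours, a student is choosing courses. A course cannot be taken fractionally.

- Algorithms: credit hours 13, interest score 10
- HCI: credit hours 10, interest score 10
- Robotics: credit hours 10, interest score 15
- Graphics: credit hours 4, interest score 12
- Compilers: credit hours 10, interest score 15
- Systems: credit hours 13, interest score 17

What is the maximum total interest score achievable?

Take Robotics, Graphics, Compilers, and Systems: credit hours 10 + 4 + 10 + 13 = 37 ≤ 44, interest score 15 + 12 + 15 + 17 = 59.
No other feasible combination does better.

59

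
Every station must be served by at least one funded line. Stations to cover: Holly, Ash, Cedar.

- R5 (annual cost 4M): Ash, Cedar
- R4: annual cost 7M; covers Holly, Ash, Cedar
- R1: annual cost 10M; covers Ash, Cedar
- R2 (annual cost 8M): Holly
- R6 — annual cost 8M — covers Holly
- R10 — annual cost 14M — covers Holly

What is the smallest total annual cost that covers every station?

This is an integer covering problem.
The greedy cost-per-new-station heuristic would pick R5 and R4 for 11, but a cheaper cover exists.
R4 alone covers Holly, Ash, Cedar — every station.
Total annual cost: 7.
No cover costs less than 7.

7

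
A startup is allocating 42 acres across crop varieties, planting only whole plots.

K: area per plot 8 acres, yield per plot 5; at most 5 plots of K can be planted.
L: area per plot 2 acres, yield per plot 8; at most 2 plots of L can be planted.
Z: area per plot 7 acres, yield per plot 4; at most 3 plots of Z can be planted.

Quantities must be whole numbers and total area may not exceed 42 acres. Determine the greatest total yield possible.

39

This is a bounded integer knapsack.
L has the best ratio (8/2); taking only L gives at most 2×8 = 16 (stopped by the supply cap of 2).
Mixing does better — 3×K, 2×L, and 2×Z: area 42 ≤ 42, yield 3·5 + 2·8 + 2·4 = 39.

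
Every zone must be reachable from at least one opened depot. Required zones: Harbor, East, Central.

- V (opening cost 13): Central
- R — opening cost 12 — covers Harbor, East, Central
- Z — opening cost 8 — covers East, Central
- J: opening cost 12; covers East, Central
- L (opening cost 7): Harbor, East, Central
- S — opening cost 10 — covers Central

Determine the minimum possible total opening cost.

7

L alone covers Harbor, East, Central — every zone.
Total opening cost: 7.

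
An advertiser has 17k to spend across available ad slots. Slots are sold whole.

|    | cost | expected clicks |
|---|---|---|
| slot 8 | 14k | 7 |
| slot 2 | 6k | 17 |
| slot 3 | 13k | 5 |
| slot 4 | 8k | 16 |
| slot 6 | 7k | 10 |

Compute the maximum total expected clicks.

33

slot 2 + slot 4: cost 6 + 8 = 14 ≤ 17, expected clicks 17 + 16 = 33.
slot 2 + slot 6: cost 6 + 7 = 13 ≤ 17, expected clicks 17 + 10 = 27.
slot 4 + slot 6: cost 8 + 7 = 15 ≤ 17, expected clicks 16 + 10 = 26.
Best is slot 2 and slot 4 with total expected clicks 33.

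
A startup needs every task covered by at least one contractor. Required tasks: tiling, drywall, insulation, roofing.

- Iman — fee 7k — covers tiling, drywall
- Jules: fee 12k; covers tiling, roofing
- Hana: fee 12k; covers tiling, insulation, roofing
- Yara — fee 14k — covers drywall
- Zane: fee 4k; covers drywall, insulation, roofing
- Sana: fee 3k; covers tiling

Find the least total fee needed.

7

Choose Zane and Sana: together they cover tiling, drywall, insulation, roofing — every task.
Total fee: 4 + 3 = 7.
No cover costs less than 7.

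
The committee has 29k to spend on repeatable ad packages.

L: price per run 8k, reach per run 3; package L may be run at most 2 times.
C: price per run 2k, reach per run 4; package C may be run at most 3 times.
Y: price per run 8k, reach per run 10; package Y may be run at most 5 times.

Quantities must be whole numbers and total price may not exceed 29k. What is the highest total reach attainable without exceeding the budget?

C has the best ratio (4/2); taking only C gives at most 3×4 = 12 (stopped by the supply cap of 3).
Mixing does better — 2×C and 3×Y: price 28 ≤ 29, reach 2·4 + 3·10 = 38.

38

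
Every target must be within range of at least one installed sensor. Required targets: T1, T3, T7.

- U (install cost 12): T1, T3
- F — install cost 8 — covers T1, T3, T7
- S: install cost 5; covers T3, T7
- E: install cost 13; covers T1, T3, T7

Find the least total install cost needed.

F alone covers T1, T3, T7 — every target.
Total install cost: 8.

8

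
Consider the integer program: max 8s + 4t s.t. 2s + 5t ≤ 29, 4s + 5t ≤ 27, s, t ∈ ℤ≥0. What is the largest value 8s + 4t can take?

(s,t)=(6,0): 2·6+5·0=12≤29, 4·6+5·0=24≤27, objective 48.
(s,t)=(5,1): 2·5+5·1=15≤29, 4·5+5·1=25≤27, objective 44.
No feasible integer point exceeds 48.

48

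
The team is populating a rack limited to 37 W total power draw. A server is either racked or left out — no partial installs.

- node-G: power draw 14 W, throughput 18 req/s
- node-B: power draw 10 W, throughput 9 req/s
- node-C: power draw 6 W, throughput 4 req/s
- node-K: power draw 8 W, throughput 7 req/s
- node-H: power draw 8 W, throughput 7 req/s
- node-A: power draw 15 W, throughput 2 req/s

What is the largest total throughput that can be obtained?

This is an integer program with binary decision variables.
Take node-G, node-C, node-K, and node-H: power draw 14 + 6 + 8 + 8 = 36 ≤ 37, throughput 18 + 4 + 7 + 7 = 36.
No other feasible combination does better.

36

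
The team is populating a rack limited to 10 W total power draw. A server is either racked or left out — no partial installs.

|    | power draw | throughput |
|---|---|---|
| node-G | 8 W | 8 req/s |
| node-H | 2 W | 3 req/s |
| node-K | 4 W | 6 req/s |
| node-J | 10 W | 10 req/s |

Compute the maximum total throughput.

11

Allowing fractional choices, the relaxed optimum would be about 13.0, but servers are indivisible.
node-G + node-H: power draw 8 + 2 = 10 ≤ 10, throughput 8 + 3 = 11.
node-J: power draw 10 ≤ 10, throughput 10.
node-H + node-K: power draw 2 + 4 = 6 ≤ 10, throughput 3 + 6 = 9.
Best is node-G and node-H with total throughput 11.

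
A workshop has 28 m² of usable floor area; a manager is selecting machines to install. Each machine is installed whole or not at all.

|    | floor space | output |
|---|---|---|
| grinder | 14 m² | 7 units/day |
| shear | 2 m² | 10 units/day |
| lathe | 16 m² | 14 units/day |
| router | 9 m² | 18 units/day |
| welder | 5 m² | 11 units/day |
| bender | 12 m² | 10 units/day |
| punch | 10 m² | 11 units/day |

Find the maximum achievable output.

50

shear + lathe + router: floor space 2 + 16 + 9 = 27 ≤ 28, output 10 + 14 + 18 = 42.
shear + router + welder + punch: floor space 2 + 9 + 5 + 10 = 26 ≤ 28, output 10 + 18 + 11 + 11 = 50.
shear + router + welder + bender: floor space 2 + 9 + 5 + 12 = 28 ≤ 28, output 10 + 18 + 11 + 10 = 49.
Best is shear, router, welder, and punch with total output 50.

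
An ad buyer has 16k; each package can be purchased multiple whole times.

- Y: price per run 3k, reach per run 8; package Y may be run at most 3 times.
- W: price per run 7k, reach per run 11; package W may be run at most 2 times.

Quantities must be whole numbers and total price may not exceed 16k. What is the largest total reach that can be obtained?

3×Y and 1×W: price 16 ≤ 16, reach 3·8 + 1·11 = 35.
2×Y and 1×W: price 13 ≤ 16, reach 2·8 + 1·11 = 27.
Best is 35.

35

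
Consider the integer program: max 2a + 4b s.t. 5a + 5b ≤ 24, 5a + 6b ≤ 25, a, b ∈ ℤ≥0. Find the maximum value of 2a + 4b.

Relaxing integrality, the LP optimum is 16.67 at (a,b) = (0, 4.17), which is not an integer point.
(a,b)=(0,4) is feasible, giving 16.
(a,b)=(1,3) is feasible, giving 14.
Maximum is 16 at (a,b)=(0,4).

16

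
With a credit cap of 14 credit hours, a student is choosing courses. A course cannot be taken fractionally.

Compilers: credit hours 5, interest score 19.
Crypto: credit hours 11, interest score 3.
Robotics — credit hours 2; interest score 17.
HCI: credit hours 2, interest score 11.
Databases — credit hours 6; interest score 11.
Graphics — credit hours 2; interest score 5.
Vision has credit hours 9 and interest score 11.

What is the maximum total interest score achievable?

52

Compilers + Robotics + HCI + Graphics: credit hours 5 + 2 + 2 + 2 = 11 ≤ 14, interest score 19 + 17 + 11 + 5 = 52.
Compilers + Robotics + Databases: credit hours 5 + 2 + 6 = 13 ≤ 14, interest score 19 + 17 + 11 = 47.
Compilers + Robotics + HCI: credit hours 5 + 2 + 2 = 9 ≤ 14, interest score 19 + 17 + 11 = 47.
Best is Compilers, Robotics, HCI, and Graphics with total interest score 52.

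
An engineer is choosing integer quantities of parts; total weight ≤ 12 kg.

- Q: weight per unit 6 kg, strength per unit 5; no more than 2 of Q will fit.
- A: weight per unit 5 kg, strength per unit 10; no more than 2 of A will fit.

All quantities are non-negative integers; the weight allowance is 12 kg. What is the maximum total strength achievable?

Take 2×A: weight 10 ≤ 12, strength 2·10 = 20.
A has the best ratio (10/5) and is taken to its limit of 2; remaining capacity is filled optimally with the others.

20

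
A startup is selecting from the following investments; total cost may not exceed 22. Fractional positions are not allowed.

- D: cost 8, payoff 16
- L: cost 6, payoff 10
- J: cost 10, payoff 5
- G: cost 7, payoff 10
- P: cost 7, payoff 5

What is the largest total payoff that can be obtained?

Take D, L, and G: cost 8 + 6 + 7 = 21 ≤ 22, payoff 16 + 10 + 10 = 36.
No other feasible combination does better.

36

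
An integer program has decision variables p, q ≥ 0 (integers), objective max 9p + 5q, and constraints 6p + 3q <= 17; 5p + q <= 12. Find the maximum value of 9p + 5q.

The continuous relaxation peaks at (0, 5.67) with value 28.33; rounding to a feasible lattice point costs some objective.
(p,q)=(0,5): 6·0+3·5=15≤17, 5·0+1·5=5≤12, objective 25.
(p,q)=(0,4): 6·0+3·4=12≤17, 5·0+1·4=4≤12, objective 20.
The best lattice point is (0,5), giving 25.

25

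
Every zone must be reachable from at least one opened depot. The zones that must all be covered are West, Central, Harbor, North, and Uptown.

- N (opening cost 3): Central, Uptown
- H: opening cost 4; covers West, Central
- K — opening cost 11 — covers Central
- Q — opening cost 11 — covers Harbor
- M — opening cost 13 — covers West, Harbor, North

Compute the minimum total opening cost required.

The greedy cost-per-new-zone heuristic would pick N, H, and M for 20, but a cheaper cover exists.
Choose N and M: together they cover West, Central, Harbor, North, Uptown — every zone.
Total opening cost: 3 + 13 = 16.
No cover costs less than 16.

16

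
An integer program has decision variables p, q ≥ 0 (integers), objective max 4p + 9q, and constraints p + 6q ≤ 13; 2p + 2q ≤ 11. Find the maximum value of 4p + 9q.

25

Relaxing integrality, the LP optimum is 29.50 at (p,q) = (4, 1.5), which is not an integer point.
(p,q)=(4,1): 1·4+6·1=10≤13, 2·4+2·1=10≤11, objective 25.
(p,q)=(3,1): 1·3+6·1=9≤13, 2·3+2·1=8≤11, objective 21.
(p,q)=(5,0): 1·5+6·0=5≤13, 2·5+2·0=10≤11, objective 20.
The best lattice point is (4,1), giving 25.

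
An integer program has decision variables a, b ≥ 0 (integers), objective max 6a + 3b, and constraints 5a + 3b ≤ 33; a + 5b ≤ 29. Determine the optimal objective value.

(a,b)=(6,1): 5·6+3·1=33≤33, 1·6+5·1=11≤29, objective 39.
(a,b)=(6,0): 5·6+3·0=30≤33, 1·6+5·0=6≤29, objective 36.
(a,b)=(5,2): 5·5+3·2=31≤33, 1·5+5·2=15≤29, objective 36.
No feasible integer point exceeds 39.

39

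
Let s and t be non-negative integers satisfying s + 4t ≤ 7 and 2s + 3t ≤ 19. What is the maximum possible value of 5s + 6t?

(s,t)=(7,0): 1·7+4·0=7≤7, 2·7+3·0=14≤19, objective 35.
(s,t)=(6,0): 1·6+4·0=6≤7, 2·6+3·0=12≤19, objective 30.
The best lattice point is (7,0), giving 35.

35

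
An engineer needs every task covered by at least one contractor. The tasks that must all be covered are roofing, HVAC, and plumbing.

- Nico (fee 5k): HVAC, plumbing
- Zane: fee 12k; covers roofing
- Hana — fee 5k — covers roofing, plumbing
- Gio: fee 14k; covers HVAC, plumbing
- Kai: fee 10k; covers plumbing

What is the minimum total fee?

This is a weighted set-cover instance.
Choose Nico and Hana: together they cover roofing, HVAC, plumbing — every task.
Total fee: 5 + 5 = 10.
No cover costs less than 10.

10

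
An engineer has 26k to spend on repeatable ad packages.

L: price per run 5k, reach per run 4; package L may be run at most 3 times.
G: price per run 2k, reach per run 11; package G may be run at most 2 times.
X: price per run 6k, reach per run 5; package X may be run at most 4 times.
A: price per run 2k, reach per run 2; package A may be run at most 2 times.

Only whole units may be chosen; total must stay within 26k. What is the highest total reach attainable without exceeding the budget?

This is a bounded integer knapsack.
1×L, 2×G, 2×X, and 2×A: price 25 ≤ 26, reach 1·4 + 2·11 + 2·5 + 2·2 = 40.
2×G, 3×X, and 2×A: price 26 ≤ 26, reach 2·11 + 3·5 + 2·2 = 41.
Best is 41.

41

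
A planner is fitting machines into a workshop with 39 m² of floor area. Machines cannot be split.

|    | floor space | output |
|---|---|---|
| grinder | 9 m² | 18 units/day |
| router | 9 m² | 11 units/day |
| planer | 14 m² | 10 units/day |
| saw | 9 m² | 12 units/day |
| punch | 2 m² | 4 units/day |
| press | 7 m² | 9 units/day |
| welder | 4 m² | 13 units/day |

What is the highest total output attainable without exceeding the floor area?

Allowing fractional choices, the relaxed optimum would be about 65.8, but machines are indivisible.
grinder + router + saw + punch + welder: floor space 9 + 9 + 9 + 2 + 4 = 33 ≤ 39, output 18 + 11 + 12 + 4 + 13 = 58.
grinder + router + saw + press + welder: floor space 9 + 9 + 9 + 7 + 4 = 38 ≤ 39, output 18 + 11 + 12 + 9 + 13 = 63.
grinder + planer + saw + punch + welder: floor space 9 + 14 + 9 + 2 + 4 = 38 ≤ 39, output 18 + 10 + 12 + 4 + 13 = 57.
Best is grinder, router, saw, press, and welder with total output 63.

63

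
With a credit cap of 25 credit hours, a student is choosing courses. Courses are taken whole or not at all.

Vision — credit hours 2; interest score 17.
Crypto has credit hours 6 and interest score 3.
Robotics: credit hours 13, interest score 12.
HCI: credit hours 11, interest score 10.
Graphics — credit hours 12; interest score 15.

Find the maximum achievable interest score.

Treat it as a binary knapsack problem.
Vision + HCI + Graphics: credit hours 2 + 11 + 12 = 25 ≤ 25, interest score 17 + 10 + 15 = 42.
Vision + Graphics: credit hours 2 + 12 = 14 ≤ 25, interest score 17 + 15 = 32.
Vision + Crypto + Graphics: credit hours 2 + 6 + 12 = 20 ≤ 25, interest score 17 + 3 + 15 = 35.
Best is Vision, HCI, and Graphics with total interest score 42.

42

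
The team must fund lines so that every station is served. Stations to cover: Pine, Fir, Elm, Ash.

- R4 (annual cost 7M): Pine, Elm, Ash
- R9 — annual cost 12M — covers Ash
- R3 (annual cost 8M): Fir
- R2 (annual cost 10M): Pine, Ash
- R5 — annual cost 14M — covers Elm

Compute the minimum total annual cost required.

15

This is an integer covering problem.
Choose R4 and R3: together they cover Pine, Fir, Elm, Ash — every station.
Total annual cost: 7 + 8 = 15.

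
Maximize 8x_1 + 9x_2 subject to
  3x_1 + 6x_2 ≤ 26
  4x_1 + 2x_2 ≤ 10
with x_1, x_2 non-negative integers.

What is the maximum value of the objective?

(x_1,x_2)=(0,4) is feasible, giving 36.
(x_1,x_2)=(1,3) is feasible, giving 35.
(x_1,x_2)=(0,3) is feasible, giving 27.
Maximum is 36 at (x_1,x_2)=(0,4).

36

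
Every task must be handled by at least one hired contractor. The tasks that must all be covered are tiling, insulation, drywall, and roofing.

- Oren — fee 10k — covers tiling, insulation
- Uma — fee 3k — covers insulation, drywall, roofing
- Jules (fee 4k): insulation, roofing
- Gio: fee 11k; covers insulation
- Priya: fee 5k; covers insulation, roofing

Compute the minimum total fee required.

This is an integer covering problem.
Choose Oren and Uma: together they cover tiling, insulation, drywall, roofing — every task.
Total fee: 10 + 3 = 13.
No cover costs less than 13.

13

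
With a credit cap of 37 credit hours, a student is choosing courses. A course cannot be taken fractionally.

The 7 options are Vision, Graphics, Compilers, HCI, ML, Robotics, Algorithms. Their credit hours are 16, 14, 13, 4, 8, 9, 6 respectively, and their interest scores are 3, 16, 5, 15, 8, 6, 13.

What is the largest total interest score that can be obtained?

Allowing fractional choices, the relaxed optimum would be about 55.3, but courses are indivisible.
Graphics + Compilers + HCI + Algorithms: credit hours 14 + 13 + 4 + 6 = 37 ≤ 37, interest score 16 + 5 + 15 + 13 = 49.
Graphics + HCI + Robotics + Algorithms: credit hours 14 + 4 + 9 + 6 = 33 ≤ 37, interest score 16 + 15 + 6 + 13 = 50.
Graphics + HCI + ML + Algorithms: credit hours 14 + 4 + 8 + 6 = 32 ≤ 37, interest score 16 + 15 + 8 + 13 = 52.
Best is Graphics, HCI, ML, and Algorithms with total interest score 52.

52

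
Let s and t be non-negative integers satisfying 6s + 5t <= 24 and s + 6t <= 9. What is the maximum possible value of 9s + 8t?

36

(s,t)=(4,0) is feasible, giving 36.
(s,t)=(3,1) is feasible, giving 35.
(s,t)=(3,0) is feasible, giving 27.
(s,t)=(2,1) is feasible, giving 26.
No feasible integer point exceeds 36.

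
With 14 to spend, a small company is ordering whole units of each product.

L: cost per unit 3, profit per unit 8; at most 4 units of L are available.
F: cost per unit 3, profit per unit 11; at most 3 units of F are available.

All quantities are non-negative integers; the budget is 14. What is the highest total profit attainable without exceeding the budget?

41

F has the best ratio (11/3); taking only F gives at most 3×11 = 33 (stopped by the supply cap of 3).
Mixing does better — 1×L and 3×F: cost 12 ≤ 14, profit 1·8 + 3·11 = 41.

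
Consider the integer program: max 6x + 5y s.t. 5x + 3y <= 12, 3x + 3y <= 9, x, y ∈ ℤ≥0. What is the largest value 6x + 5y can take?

16

(x,y)=(1,2): 5·1+3·2=11≤12, 3·1+3·2=9≤9, objective 16.
(x,y)=(0,3): 5·0+3·3=9≤12, 3·0+3·3=9≤9, objective 15.
(x,y)=(2,0): 5·2+3·0=10≤12, 3·2+3·0=6≤9, objective 12.
No feasible integer point exceeds 16.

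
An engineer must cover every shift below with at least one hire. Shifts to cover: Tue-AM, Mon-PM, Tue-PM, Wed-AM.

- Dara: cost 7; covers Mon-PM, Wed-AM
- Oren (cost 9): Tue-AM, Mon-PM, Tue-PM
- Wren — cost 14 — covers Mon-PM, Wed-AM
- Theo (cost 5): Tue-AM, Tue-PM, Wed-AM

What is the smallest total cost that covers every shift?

This is a weighted set-cover instance.
Choose Dara and Theo: together they cover Tue-AM, Mon-PM, Tue-PM, Wed-AM — every shift.
Total cost: 7 + 5 = 12.
No cover costs less than 12.

12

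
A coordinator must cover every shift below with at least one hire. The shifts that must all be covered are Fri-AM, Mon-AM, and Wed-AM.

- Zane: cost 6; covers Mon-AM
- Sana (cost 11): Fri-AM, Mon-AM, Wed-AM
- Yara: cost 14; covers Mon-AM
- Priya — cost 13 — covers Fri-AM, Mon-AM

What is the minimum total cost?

11

Sana alone covers Fri-AM, Mon-AM, Wed-AM — every shift.
Total cost: 11.
No cover costs less than 11.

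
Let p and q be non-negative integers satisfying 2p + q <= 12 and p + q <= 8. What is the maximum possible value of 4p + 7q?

56

(p,q)=(0,8): 2·0+1·8=8≤12, 1·0+1·8=8≤8, objective 56.
(p,q)=(1,7): 2·1+1·7=9≤12, 1·1+1·7=8≤8, objective 53.
(p,q)=(0,7): 2·0+1·7=7≤12, 1·0+1·7=7≤8, objective 49.
The best lattice point is (0,8), giving 56.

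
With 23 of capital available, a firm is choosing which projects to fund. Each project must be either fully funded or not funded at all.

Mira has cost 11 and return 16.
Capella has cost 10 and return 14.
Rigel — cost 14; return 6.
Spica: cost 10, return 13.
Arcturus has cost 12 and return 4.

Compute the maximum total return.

Take Mira and Capella: cost 11 + 10 = 21 ≤ 23, return 16 + 14 = 30.
No other feasible combination does better.

30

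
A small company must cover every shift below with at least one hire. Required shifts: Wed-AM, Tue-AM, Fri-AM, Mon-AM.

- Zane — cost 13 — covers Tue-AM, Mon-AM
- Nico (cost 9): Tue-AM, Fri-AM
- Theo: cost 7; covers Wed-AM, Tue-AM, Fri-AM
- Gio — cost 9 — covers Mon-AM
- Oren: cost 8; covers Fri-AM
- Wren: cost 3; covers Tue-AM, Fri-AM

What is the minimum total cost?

16

Choose Theo and Gio: together they cover Wed-AM, Tue-AM, Fri-AM, Mon-AM — every shift.
Total cost: 7 + 9 = 16.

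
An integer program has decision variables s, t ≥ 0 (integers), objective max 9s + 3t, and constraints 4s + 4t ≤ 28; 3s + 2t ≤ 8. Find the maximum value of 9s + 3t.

(s,t)=(2,1) is feasible, giving 21.
(s,t)=(2,0) is feasible, giving 18.
(s,t)=(1,2) is feasible, giving 15.
Maximum is 21 at (s,t)=(2,1).

21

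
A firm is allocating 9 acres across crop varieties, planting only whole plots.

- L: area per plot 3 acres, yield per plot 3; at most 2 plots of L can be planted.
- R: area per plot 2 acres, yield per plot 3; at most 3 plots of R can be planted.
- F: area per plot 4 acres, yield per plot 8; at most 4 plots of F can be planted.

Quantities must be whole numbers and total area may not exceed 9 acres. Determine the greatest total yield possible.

16

2×F: area 8 ≤ 9, yield 2·8 = 16.
2×R and 1×F: area 8 ≤ 9, yield 2·3 + 1·8 = 14.
Best is 16.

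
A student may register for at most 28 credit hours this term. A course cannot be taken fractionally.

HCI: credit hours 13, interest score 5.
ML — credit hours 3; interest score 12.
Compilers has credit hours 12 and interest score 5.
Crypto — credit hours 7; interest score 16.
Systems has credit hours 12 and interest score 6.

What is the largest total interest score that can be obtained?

Take ML, Crypto, and Systems: credit hours 3 + 7 + 12 = 22 ≤ 28, interest score 12 + 16 + 6 = 34.
No other feasible combination does better.

34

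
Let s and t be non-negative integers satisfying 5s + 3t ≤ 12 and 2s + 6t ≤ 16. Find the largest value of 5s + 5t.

15

Relaxing integrality, the LP optimum is 16.67 at (s,t) = (1, 2.33), which is not an integer point.
(s,t)=(1,2): 5·1+3·2=11≤12, 2·1+6·2=14≤16, objective 15.
(s,t)=(0,2): 5·0+3·2=6≤12, 2·0+6·2=12≤16, objective 10.
(s,t)=(1,1): 5·1+3·1=8≤12, 2·1+6·1=8≤16, objective 10.
The best lattice point is (1,2), giving 15.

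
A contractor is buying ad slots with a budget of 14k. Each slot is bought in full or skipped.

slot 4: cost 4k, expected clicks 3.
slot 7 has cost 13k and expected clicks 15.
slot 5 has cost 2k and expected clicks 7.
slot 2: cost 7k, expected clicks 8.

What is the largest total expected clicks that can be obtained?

18

Treat it as a binary knapsack problem.
Allowing fractional choices, the relaxed optimum would be about 20.8, but ad slots are indivisible.
slot 5 + slot 2: cost 2 + 7 = 9 ≤ 14, expected clicks 7 + 8 = 15.
slot 4 + slot 5 + slot 2: cost 4 + 2 + 7 = 13 ≤ 14, expected clicks 3 + 7 + 8 = 18.
slot 7: cost 13 ≤ 14, expected clicks 15.
Best is slot 4, slot 5, and slot 2 with total expected clicks 18.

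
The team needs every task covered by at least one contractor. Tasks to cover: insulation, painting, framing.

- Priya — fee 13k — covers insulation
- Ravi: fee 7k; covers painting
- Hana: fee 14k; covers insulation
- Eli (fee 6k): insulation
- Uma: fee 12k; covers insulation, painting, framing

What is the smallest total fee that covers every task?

12

Uma alone covers insulation, painting, framing — every task.
Total fee: 12.
No cover costs less than 12.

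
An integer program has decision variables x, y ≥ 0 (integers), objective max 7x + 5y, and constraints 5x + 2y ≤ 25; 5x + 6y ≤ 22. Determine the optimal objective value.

28

Relaxing integrality, the LP optimum is 30.80 at (x,y) = (4.4, 0), which is not an integer point.
(x,y)=(4,0): 5·4+2·0=20≤25, 5·4+6·0=20≤22, objective 28.
(x,y)=(3,1): 5·3+2·1=17≤25, 5·3+6·1=21≤22, objective 26.
(x,y)=(3,0): 5·3+2·0=15≤25, 5·3+6·0=15≤22, objective 21.
Maximum is 28 at (x,y)=(4,0).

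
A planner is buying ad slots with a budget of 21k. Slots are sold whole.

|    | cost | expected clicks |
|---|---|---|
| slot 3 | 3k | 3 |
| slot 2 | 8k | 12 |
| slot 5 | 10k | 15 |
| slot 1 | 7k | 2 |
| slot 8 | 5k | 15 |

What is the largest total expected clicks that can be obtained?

33

This is a 0-1 knapsack instance.
slot 3 + slot 5 + slot 8: cost 3 + 10 + 5 = 18 ≤ 21, expected clicks 3 + 15 + 15 = 33.
slot 5 + slot 8: cost 10 + 5 = 15 ≤ 21, expected clicks 15 + 15 = 30.
Best is slot 3, slot 5, and slot 8 with total expected clicks 33.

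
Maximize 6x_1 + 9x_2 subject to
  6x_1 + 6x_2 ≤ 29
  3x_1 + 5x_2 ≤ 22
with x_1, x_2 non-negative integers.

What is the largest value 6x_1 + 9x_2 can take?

36

The continuous relaxation peaks at (1.08, 3.75) with value 40.25; rounding to a feasible lattice point costs some objective.
(x_1,x_2)=(0,4): 6·0+6·4=24≤29, 3·0+5·4=20≤22, objective 36.
(x_1,x_2)=(1,3): 6·1+6·3=24≤29, 3·1+5·3=18≤22, objective 33.
(x_1,x_2)=(2,2): 6·2+6·2=24≤29, 3·2+5·2=16≤22, objective 30.
(x_1,x_2)=(0,3): 6·0+6·3=18≤29, 3·0+5·3=15≤22, objective 27.
No feasible integer point exceeds 36.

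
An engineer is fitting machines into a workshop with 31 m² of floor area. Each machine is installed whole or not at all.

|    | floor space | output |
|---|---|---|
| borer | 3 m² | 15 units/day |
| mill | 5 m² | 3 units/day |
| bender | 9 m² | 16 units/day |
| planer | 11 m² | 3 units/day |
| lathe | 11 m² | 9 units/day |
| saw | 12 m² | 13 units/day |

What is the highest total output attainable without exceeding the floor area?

47

This is a 0-1 knapsack instance.
borer + bender + saw: floor space 3 + 9 + 12 = 24 ≤ 31, output 15 + 16 + 13 = 44.
borer + mill + bender + lathe: floor space 3 + 5 + 9 + 11 = 28 ≤ 31, output 15 + 3 + 16 + 9 = 43.
borer + mill + bender + saw: floor space 3 + 5 + 9 + 12 = 29 ≤ 31, output 15 + 3 + 16 + 13 = 47.
Best is borer, mill, bender, and saw with total output 47.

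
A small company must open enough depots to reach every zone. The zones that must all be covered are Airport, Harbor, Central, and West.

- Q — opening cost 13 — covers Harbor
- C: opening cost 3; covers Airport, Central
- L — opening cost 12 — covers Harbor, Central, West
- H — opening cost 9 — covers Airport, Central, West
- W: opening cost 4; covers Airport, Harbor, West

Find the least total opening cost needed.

7

Choose C and W: together they cover Airport, Harbor, Central, West — every zone.
Total opening cost: 3 + 4 = 7.
No cover costs less than 7.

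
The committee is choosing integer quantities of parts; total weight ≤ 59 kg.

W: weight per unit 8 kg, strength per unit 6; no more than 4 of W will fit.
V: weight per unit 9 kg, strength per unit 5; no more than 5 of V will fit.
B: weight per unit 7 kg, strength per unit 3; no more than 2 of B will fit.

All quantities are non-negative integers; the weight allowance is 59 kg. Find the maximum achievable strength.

39

4×W, 2×V, and 1×B: weight 57 ≤ 59, strength 4·6 + 2·5 + 1·3 = 37.
4×W and 3×V: weight 59 ≤ 59, strength 4·6 + 3·5 = 39.
Best is 39.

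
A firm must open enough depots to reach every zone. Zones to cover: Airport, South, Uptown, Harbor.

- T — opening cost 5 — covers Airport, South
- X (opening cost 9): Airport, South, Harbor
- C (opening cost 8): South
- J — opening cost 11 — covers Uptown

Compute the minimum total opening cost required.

20

The greedy cost-per-new-zone heuristic would pick T, X, and J for 25, but a cheaper cover exists.
Choose X and J: together they cover Airport, South, Uptown, Harbor — every zone.
Total opening cost: 9 + 11 = 20.
No cover costs less than 20.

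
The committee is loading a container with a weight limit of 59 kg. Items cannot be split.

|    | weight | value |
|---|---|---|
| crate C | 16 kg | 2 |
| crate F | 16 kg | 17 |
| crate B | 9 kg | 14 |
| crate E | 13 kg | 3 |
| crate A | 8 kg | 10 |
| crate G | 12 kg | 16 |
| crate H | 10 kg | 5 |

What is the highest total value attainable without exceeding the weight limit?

62

Take crate F, crate B, crate A, crate G, and crate H: weight 16 + 9 + 8 + 12 + 10 = 55 ≤ 59, value 17 + 14 + 10 + 16 + 5 = 62.
No other feasible combination does better.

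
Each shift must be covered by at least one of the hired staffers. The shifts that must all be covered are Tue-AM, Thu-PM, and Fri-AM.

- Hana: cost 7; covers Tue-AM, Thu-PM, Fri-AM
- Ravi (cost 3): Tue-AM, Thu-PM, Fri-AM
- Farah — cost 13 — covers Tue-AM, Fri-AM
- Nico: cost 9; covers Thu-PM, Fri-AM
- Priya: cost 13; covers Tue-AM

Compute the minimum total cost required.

3

Ravi alone covers Tue-AM, Thu-PM, Fri-AM — every shift.
Total cost: 3.
No cover costs less than 3.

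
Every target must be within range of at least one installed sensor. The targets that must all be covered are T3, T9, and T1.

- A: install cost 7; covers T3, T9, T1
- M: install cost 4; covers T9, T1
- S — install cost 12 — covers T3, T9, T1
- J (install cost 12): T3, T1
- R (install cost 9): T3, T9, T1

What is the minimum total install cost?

The greedy cost-per-new-target heuristic would pick M and A for 11, but a cheaper cover exists.
A alone covers T3, T9, T1 — every target.
Total install cost: 7.
No cover costs less than 7.

7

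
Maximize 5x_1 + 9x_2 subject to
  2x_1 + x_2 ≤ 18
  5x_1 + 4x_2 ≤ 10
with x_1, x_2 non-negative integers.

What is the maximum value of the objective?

(x_1,x_2)=(0,2): 2·0+1·2=2≤18, 5·0+4·2=8≤10, objective 18.
(x_1,x_2)=(1,1): 2·1+1·1=3≤18, 5·1+4·1=9≤10, objective 14.
(x_1,x_2)=(0,1): 2·0+1·1=1≤18, 5·0+4·1=4≤10, objective 9.
The best lattice point is (0,2), giving 18.

18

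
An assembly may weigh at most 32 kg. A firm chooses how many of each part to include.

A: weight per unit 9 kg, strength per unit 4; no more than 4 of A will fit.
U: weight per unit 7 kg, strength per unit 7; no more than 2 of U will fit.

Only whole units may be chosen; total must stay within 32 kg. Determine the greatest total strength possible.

This is a bounded integer knapsack.
Take 2×A and 2×U: weight 32 ≤ 32, strength 2·4 + 2·7 = 22.
U has the best ratio (7/7) and is taken to its limit of 2; remaining capacity is filled optimally with the others.

22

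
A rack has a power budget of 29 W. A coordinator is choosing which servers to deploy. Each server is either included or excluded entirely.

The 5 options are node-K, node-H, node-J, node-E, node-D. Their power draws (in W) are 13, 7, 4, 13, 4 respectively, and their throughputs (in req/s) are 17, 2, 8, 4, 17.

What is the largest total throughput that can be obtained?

44

Take node-K, node-H, node-J, and node-D: power draw 13 + 7 + 4 + 4 = 28 ≤ 29, throughput 17 + 2 + 8 + 17 = 44.
No other feasible combination does better.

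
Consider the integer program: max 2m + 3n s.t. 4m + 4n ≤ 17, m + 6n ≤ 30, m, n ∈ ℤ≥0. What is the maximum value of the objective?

12

(m,n)=(0,4): 4·0+4·4=16≤17, 1·0+6·4=24≤30, objective 12.
(m,n)=(1,3): 4·1+4·3=16≤17, 1·1+6·3=19≤30, objective 11.
The best lattice point is (0,4), giving 12.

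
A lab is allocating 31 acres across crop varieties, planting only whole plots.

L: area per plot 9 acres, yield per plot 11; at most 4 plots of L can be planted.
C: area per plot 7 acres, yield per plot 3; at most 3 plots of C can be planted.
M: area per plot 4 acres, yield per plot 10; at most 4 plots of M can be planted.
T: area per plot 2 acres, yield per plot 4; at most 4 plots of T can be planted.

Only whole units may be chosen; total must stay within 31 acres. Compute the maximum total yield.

63

1×L, 4×M, and 3×T: area 31 ≤ 31, yield 1·11 + 4·10 + 3·4 = 63.
1×C, 4×M, and 4×T: area 31 ≤ 31, yield 1·3 + 4·10 + 4·4 = 59.
Best is 63.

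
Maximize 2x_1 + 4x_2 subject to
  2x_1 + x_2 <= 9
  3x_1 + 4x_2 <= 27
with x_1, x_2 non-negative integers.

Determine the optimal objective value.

Relaxing integrality, the LP optimum is 27.00 at (x_1,x_2) = (0, 6.75), which is not an integer point.
(x_1,x_2)=(1,6): 2·1+1·6=8≤9, 3·1+4·6=27≤27, objective 26.
(x_1,x_2)=(0,6): 2·0+1·6=6≤9, 3·0+4·6=24≤27, objective 24.
(x_1,x_2)=(2,5): 2·2+1·5=9≤9, 3·2+4·5=26≤27, objective 24.
Maximum is 26 at (x_1,x_2)=(1,6).

26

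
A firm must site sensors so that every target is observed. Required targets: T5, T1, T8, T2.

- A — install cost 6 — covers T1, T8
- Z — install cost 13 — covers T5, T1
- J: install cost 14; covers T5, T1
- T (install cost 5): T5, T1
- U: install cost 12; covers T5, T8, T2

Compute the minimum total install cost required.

The greedy cost-per-new-target heuristic would pick T, A, and U for 23, but a cheaper cover exists.
Choose T and U: together they cover T5, T1, T8, T2 — every target.
Total install cost: 5 + 12 = 17.
No cover costs less than 17.

17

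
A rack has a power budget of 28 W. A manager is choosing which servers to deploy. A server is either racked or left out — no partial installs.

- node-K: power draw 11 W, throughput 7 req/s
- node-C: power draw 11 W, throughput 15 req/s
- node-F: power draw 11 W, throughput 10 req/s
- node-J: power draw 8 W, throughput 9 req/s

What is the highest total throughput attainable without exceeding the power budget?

Take node-C and node-F: power draw 11 + 11 = 22 ≤ 28, throughput 15 + 10 = 25.
No other feasible combination does better.

25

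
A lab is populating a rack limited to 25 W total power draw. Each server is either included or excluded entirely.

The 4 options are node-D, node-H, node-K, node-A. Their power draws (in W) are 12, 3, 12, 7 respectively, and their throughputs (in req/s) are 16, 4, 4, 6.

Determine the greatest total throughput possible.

Allowing fractional choices, the relaxed optimum would be about 27.0, but servers are indivisible.
node-D + node-H: power draw 12 + 3 = 15 ≤ 25, throughput 16 + 4 = 20.
node-D + node-H + node-A: power draw 12 + 3 + 7 = 22 ≤ 25, throughput 16 + 4 + 6 = 26.
node-D + node-A: power draw 12 + 7 = 19 ≤ 25, throughput 16 + 6 = 22.
Best is node-D, node-H, and node-A with total throughput 26.

26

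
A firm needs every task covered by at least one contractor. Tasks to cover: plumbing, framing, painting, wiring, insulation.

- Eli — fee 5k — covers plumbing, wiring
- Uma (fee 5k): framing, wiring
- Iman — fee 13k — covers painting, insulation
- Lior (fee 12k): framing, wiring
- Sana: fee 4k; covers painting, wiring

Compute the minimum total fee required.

The greedy cost-per-new-task heuristic would pick Sana, Eli, Uma, and Iman for 27, but a cheaper cover exists.
Choose Eli, Uma, and Iman: together they cover plumbing, framing, painting, wiring, insulation — every task.
Total fee: 5 + 5 + 13 = 23.
No cover costs less than 23.

23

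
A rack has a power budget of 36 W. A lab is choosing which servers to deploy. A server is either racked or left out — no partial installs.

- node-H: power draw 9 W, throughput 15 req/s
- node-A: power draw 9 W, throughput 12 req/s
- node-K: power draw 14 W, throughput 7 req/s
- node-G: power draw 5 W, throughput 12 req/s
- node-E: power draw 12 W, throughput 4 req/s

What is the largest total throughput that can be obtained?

43

node-H + node-A + node-G: power draw 9 + 9 + 5 = 23 ≤ 36, throughput 15 + 12 + 12 = 39.
node-H + node-K + node-G: power draw 9 + 14 + 5 = 28 ≤ 36, throughput 15 + 7 + 12 = 34.
node-H + node-A + node-G + node-E: power draw 9 + 9 + 5 + 12 = 35 ≤ 36, throughput 15 + 12 + 12 + 4 = 43.
Best is node-H, node-A, node-G, and node-E with total throughput 43.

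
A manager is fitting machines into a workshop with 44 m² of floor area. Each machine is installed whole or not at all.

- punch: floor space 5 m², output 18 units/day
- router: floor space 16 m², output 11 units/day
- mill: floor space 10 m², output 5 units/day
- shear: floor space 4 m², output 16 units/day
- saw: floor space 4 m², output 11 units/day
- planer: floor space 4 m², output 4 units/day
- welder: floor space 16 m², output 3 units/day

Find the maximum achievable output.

65

Allowing fractional choices, the relaxed optimum would be about 65.2, but machines are indivisible.
punch + router + mill + shear + saw + planer: floor space 5 + 16 + 10 + 4 + 4 + 4 = 43 ≤ 44, output 18 + 11 + 5 + 16 + 11 + 4 = 65.
punch + router + mill + shear + saw: floor space 5 + 16 + 10 + 4 + 4 = 39 ≤ 44, output 18 + 11 + 5 + 16 + 11 = 61.
punch + router + shear + saw + planer: floor space 5 + 16 + 4 + 4 + 4 = 33 ≤ 44, output 18 + 11 + 16 + 11 + 4 = 60.
Best is punch, router, mill, shear, saw, and planer with total output 65.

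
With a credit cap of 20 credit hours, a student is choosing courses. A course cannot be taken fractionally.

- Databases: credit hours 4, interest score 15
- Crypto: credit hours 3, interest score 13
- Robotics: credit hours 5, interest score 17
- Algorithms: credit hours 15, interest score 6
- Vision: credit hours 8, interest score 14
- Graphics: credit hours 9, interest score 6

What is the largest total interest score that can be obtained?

Take Databases, Crypto, Robotics, and Vision: credit hours 4 + 3 + 5 + 8 = 20 ≤ 20, interest score 15 + 13 + 17 + 14 = 59.
No other feasible combination does better.

59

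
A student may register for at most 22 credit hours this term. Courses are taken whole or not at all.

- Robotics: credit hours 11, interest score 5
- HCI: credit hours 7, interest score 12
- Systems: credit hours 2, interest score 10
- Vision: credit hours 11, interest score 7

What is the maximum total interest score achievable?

Robotics + HCI + Systems: credit hours 11 + 7 + 2 = 20 ≤ 22, interest score 5 + 12 + 10 = 27.
HCI + Systems + Vision: credit hours 7 + 2 + 11 = 20 ≤ 22, interest score 12 + 10 + 7 = 29.
HCI + Systems: credit hours 7 + 2 = 9 ≤ 22, interest score 12 + 10 = 22.
Best is HCI, Systems, and Vision with total interest score 29.

29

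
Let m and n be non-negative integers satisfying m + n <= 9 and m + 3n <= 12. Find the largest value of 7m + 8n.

64

The continuous relaxation peaks at (7.5, 1.5) with value 64.50; rounding to a feasible lattice point costs some objective.
(m,n)=(8,1): 1·8+1·1=9≤9, 1·8+3·1=11≤12, objective 64.
(m,n)=(9,0): 1·9+1·0=9≤9, 1·9+3·0=9≤12, objective 63.
Maximum is 64 at (m,n)=(8,1).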